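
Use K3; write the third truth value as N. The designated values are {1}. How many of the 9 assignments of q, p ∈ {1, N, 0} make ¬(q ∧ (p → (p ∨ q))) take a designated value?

Designated under: (q=0, p=1); (q=0, p=N); (q=0, p=0).

3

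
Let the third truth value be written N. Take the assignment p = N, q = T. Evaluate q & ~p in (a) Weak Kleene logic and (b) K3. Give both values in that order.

In Weak Kleene logic: ~p = ~N = N
q & ~p = T & N = N
In K3: ~p = ~N = N
q & ~p = T & N = N

N; N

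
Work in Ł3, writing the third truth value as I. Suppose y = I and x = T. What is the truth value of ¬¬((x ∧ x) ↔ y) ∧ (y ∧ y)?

I

x ∧ x = T ∧ T = T
(x ∧ x) ↔ y = T ↔ I = I  [1 − |1−½|]
¬((x ∧ x) ↔ y) = ¬I = I
¬¬((x ∧ x) ↔ y) = ¬I = I
y ∧ y = I ∧ I = I
¬¬((x ∧ x) ↔ y) ∧ (y ∧ y) = I ∧ I = I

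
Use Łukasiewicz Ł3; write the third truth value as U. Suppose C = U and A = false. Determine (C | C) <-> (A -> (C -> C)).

U

C | C = U | U = U
C -> C = U -> U = true  [min(1, 1−½+½)]
A -> (C -> C) = false -> true = true
(C | C) <-> (A -> (C -> C)) = U <-> true = U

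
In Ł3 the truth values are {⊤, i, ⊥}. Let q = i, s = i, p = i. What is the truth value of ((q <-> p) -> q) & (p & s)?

i

q <-> p = i <-> i = ⊤  [1 − |½−½|]
(q <-> p) -> q = ⊤ -> i = i
p & s = i & i = i
((q <-> p) -> q) & (p & s) = i & i = i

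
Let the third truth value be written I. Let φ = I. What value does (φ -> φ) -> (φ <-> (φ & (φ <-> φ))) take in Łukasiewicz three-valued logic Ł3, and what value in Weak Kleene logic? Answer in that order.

In Łukasiewicz three-valued logic Ł3: φ -> φ = I -> I = ⊤  [min(1, 1−½+½)]
φ <-> φ = I <-> I = ⊤
φ & (φ <-> φ) = I & ⊤ = I
φ <-> (φ & (φ <-> φ)) = I <-> I = ⊤
(φ -> φ) -> (φ <-> (φ & (φ <-> φ))) = ⊤ -> ⊤ = ⊤
In Weak Kleene logic: φ -> φ = I -> I = I  [any arg is the third value ⇒ result is the third value]
φ <-> φ = I <-> I = I
φ & (φ <-> φ) = I & I = I
φ <-> (φ & (φ <-> φ)) = I <-> I = I
(φ -> φ) -> (φ <-> (φ & (φ <-> φ))) = I -> I = I
They differ because Łukasiewicz three-valued logic Ł3 and Weak Kleene logic treat I differently under the binary connectives.

⊤; I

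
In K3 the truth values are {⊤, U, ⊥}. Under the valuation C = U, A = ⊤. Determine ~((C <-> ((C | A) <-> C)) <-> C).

U

C | A = U | ⊤ = ⊤
(C | A) <-> C = ⊤ <-> U = U
C <-> ((C | A) <-> C) = U <-> U = U
(C <-> ((C | A) <-> C)) <-> C = U <-> U = U
~((C <-> ((C | A) <-> C)) <-> C) = ~U = U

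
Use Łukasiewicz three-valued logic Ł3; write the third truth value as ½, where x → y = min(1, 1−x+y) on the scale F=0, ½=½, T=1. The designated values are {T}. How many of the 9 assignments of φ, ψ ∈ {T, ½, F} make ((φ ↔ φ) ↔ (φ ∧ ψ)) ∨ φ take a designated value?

Designated under: (φ=T, ψ=T); (φ=T, ψ=½); (φ=T, ψ=F).

3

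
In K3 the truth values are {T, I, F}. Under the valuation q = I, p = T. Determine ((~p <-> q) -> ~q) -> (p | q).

T

~p = ~T = F
~p <-> q = F <-> I = I
~q = ~I = I
(~p <-> q) -> ~q = I -> I = I  [~I | I]
p | q = T | I = T
((~p <-> q) -> ~q) -> (p | q) = I -> T = T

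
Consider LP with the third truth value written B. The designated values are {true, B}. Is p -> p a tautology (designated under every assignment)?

Yes

Every assignment of p over {true, B, false} gives a value in {true, B}.
In particular, with p=B: p -> p = B.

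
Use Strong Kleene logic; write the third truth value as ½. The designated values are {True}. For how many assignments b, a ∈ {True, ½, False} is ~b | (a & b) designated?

4

Designated under: (b=True, a=True); (b=False, a=True); (b=False, a=½); (b=False, a=False).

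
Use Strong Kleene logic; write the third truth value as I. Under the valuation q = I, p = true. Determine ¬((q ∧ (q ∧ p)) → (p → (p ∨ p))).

q ∧ p = I ∧ true = I
q ∧ (q ∧ p) = I ∧ I = I
p ∨ p = true ∨ true = true
p → (p ∨ p) = true → true = true
(q ∧ (q ∧ p)) → (p → (p ∨ p)) = I → true = true  [¬I ∨ true]
¬((q ∧ (q ∧ p)) → (p → (p ∨ p))) = ¬true = false

false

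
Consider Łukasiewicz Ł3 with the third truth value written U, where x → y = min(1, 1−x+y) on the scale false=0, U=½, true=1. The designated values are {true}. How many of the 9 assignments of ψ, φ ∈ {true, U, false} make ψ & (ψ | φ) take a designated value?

3

Designated under: (ψ=true, φ=true); (ψ=true, φ=U); (ψ=true, φ=false).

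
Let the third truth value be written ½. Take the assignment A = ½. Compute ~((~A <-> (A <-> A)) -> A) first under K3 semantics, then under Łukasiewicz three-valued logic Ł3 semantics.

½; 0

In K3: ~A = ~½ = ½
A <-> A = ½ <-> ½ = ½
~A <-> (A <-> A) = ½ <-> ½ = ½
(~A <-> (A <-> A)) -> A = ½ -> ½ = ½  [~½ | ½]
~((~A <-> (A <-> A)) -> A) = ~½ = ½
In Łukasiewicz three-valued logic Ł3: ~A = ~½ = ½
A <-> A = ½ <-> ½ = 1  [1 − |½−½|]
~A <-> (A <-> A) = ½ <-> 1 = ½
(~A <-> (A <-> A)) -> A = ½ -> ½ = 1
~((~A <-> (A <-> A)) -> A) = ~1 = 0
They differ because K3 and Łukasiewicz three-valued logic Ł3 treat ½ differently under implication.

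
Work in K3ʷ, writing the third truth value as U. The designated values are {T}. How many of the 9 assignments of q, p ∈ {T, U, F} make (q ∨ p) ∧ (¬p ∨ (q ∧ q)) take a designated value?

2

Designated under: (q=T, p=T); (q=T, p=F).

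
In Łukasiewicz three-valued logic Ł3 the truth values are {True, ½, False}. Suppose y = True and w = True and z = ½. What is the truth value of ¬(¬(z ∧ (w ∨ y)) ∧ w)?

½

w ∨ y = True ∨ True = True
z ∧ (w ∨ y) = ½ ∧ True = ½
¬(z ∧ (w ∨ y)) = ¬½ = ½
¬(z ∧ (w ∨ y)) ∧ w = ½ ∧ True = ½
¬(¬(z ∧ (w ∨ y)) ∧ w) = ¬½ = ½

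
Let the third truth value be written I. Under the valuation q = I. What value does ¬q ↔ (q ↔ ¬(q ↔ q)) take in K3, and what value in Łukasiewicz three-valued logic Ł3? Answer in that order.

In K3: ¬q = ¬I = I
q ↔ q = I ↔ I = I
¬(q ↔ q) = ¬I = I
q ↔ ¬(q ↔ q) = I ↔ I = I
¬q ↔ (q ↔ ¬(q ↔ q)) = I ↔ I = I
In Łukasiewicz three-valued logic Ł3: ¬q = ¬I = I
q ↔ q = I ↔ I = true
¬(q ↔ q) = ¬true = false
q ↔ ¬(q ↔ q) = I ↔ false = I
¬q ↔ (q ↔ ¬(q ↔ q)) = I ↔ I = true
They differ because K3 and Łukasiewicz three-valued logic Ł3 treat I differently under implication.

I; true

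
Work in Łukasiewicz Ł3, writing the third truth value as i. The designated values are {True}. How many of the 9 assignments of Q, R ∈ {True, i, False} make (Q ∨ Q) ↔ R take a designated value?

Designated under: (Q=True, R=True); (Q=i, R=i); (Q=False, R=False).

3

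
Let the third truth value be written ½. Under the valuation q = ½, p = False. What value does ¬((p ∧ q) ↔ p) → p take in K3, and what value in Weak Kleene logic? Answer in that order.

In K3: p ∧ q = False ∧ ½ = False
(p ∧ q) ↔ p = False ↔ False = True
¬((p ∧ q) ↔ p) = ¬True = False
¬((p ∧ q) ↔ p) → p = False → False = True
In Weak Kleene logic: p ∧ q = False ∧ ½ = ½
(p ∧ q) ↔ p = ½ ↔ False = ½
¬((p ∧ q) ↔ p) = ¬½ = ½
¬((p ∧ q) ↔ p) → p = ½ → False = ½  [any arg is the third value ⇒ result is the third value]
They differ because K3 and Weak Kleene logic treat ½ differently under the binary connectives.

True; ½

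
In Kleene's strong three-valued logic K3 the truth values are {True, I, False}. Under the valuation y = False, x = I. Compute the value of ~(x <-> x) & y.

x <-> x = I <-> I = I
~(x <-> x) = ~I = I
~(x <-> x) & y = I & False = False

False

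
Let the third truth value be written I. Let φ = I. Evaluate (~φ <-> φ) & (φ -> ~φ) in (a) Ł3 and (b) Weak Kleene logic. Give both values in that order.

T; I

In Ł3: ~φ = ~I = I
~φ <-> φ = I <-> I = T  [1 − |½−½|]
~φ = ~I = I
φ -> ~φ = I -> I = T
(~φ <-> φ) & (φ -> ~φ) = T & T = T
In Weak Kleene logic: ~φ = ~I = I
~φ <-> φ = I <-> I = I
~φ = ~I = I
φ -> ~φ = I -> I = I  [any arg is the third value ⇒ result is the third value]
(~φ <-> φ) & (φ -> ~φ) = I & I = I
They differ because Ł3 and Weak Kleene logic treat I differently under the binary connectives.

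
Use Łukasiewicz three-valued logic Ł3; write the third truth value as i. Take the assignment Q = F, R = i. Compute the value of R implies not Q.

not Q = not F = T
R implies not Q = i implies T = T  [min(1, 1−½+1)]

T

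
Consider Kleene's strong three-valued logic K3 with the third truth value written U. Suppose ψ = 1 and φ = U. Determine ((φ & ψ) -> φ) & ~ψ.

0

φ & ψ = U & 1 = U
(φ & ψ) -> φ = U -> U = U
~ψ = ~1 = 0
((φ & ψ) -> φ) & ~ψ = U & 0 = 0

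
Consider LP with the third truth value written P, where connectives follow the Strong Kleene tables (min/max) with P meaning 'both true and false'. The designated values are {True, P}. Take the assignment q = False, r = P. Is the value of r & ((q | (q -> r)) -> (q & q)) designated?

No

q -> r = False -> P = True
q | (q -> r) = False | True = True
q & q = False & False = False
(q | (q -> r)) -> (q & q) = True -> False = False
r & ((q | (q -> r)) -> (q & q)) = P & False = False
False ∉ {True, P}.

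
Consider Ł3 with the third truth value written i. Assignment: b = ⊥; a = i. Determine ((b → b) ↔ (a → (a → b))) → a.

b → b = ⊥ → ⊥ = ⊤
a → b = i → ⊥ = i  [min(1, 1−½+0)]
a → (a → b) = i → i = ⊤
(b → b) ↔ (a → (a → b)) = ⊤ ↔ ⊤ = ⊤
((b → b) ↔ (a → (a → b))) → a = ⊤ → i = i

i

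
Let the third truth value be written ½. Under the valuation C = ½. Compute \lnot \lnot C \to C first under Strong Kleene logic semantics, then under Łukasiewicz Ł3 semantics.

½; true

In Strong Kleene logic: \lnot C = \lnot ½ = ½
\lnot \lnot C = \lnot ½ = ½
\lnot \lnot C \to C = ½ \to ½ = ½  [\lnot ½ \lor ½]
In Łukasiewicz Ł3: \lnot C = \lnot ½ = ½
\lnot \lnot C = \lnot ½ = ½
\lnot \lnot C \to C = ½ \to ½ = true
They differ because Strong Kleene logic and Łukasiewicz Ł3 treat ½ differently under implication.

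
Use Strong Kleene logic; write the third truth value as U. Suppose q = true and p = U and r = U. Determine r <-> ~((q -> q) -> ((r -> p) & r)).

U

q -> q = true -> true = true
r -> p = U -> U = U  [~U | U]
(r -> p) & r = U & U = U
(q -> q) -> ((r -> p) & r) = true -> U = U
~((q -> q) -> ((r -> p) & r)) = ~U = U
r <-> ~((q -> q) -> ((r -> p) & r)) = U <-> U = U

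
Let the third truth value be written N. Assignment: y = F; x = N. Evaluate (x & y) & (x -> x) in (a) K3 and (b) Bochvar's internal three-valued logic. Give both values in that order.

In K3: x & y = N & F = F
x -> x = N -> N = N
(x & y) & (x -> x) = F & N = F
In Bochvar's internal three-valued logic: x & y = N & F = N
x -> x = N -> N = N  [any arg is the third value ⇒ result is the third value]
(x & y) & (x -> x) = N & N = N
They differ because K3 and Bochvar's internal three-valued logic treat N differently under the binary connectives.

F; N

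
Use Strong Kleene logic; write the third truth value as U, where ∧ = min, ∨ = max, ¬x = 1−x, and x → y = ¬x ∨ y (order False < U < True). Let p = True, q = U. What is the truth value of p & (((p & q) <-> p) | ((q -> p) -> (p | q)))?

True

p & q = True & U = U
(p & q) <-> p = U <-> True = U
q -> p = U -> True = True  [~U | True]
p | q = True | U = True
(q -> p) -> (p | q) = True -> True = True
((p & q) <-> p) | ((q -> p) -> (p | q)) = U | True = True
p & (((p & q) <-> p) | ((q -> p) -> (p | q))) = True & True = True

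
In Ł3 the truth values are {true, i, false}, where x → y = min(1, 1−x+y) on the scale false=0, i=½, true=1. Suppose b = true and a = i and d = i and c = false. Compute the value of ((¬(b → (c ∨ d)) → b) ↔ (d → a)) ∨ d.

true

c ∨ d = false ∨ i = i
b → (c ∨ d) = true → i = i  [min(1, 1−1+½)]
¬(b → (c ∨ d)) = ¬i = i
¬(b → (c ∨ d)) → b = i → true = true
d → a = i → i = true
(¬(b → (c ∨ d)) → b) ↔ (d → a) = true ↔ true = true
((¬(b → (c ∨ d)) → b) ↔ (d → a)) ∨ d = true ∨ i = true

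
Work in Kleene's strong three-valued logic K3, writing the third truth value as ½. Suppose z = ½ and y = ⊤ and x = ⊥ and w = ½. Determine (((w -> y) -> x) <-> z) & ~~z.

½

w -> y = ½ -> ⊤ = ⊤  [~½ | ⊤]
(w -> y) -> x = ⊤ -> ⊥ = ⊥
((w -> y) -> x) <-> z = ⊥ <-> ½ = ½
~z = ~½ = ½
~~z = ~½ = ½
(((w -> y) -> x) <-> z) & ~~z = ½ & ½ = ½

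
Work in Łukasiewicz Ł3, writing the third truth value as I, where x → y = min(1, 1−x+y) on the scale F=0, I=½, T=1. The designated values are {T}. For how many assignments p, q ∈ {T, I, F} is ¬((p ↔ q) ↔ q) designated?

2

Designated under: (p=F, q=T); (p=F, q=F).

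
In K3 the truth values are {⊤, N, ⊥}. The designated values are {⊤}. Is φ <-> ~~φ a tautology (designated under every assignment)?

Countermodel: φ=N gives N, which is not designated.

No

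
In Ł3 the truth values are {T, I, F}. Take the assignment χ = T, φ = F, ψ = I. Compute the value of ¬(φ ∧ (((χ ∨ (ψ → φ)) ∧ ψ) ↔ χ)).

ψ → φ = I → F = I
χ ∨ (ψ → φ) = T ∨ I = T
(χ ∨ (ψ → φ)) ∧ ψ = T ∧ I = I
((χ ∨ (ψ → φ)) ∧ ψ) ↔ χ = I ↔ T = I
φ ∧ (((χ ∨ (ψ → φ)) ∧ ψ) ↔ χ) = F ∧ I = F
¬(φ ∧ (((χ ∨ (ψ → φ)) ∧ ψ) ↔ χ)) = ¬F = T

T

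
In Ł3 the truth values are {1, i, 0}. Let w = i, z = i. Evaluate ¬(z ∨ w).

i

z ∨ w = i ∨ i = i
¬(z ∨ w) = ¬i = i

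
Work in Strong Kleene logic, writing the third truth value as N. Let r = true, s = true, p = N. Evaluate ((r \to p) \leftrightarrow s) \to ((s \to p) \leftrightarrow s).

r \to p = true \to N = N  [\lnot true \lor N]
(r \to p) \leftrightarrow s = N \leftrightarrow true = N
s \to p = true \to N = N
(s \to p) \leftrightarrow s = N \leftrightarrow true = N
((r \to p) \leftrightarrow s) \to ((s \to p) \leftrightarrow s) = N \to N = N

N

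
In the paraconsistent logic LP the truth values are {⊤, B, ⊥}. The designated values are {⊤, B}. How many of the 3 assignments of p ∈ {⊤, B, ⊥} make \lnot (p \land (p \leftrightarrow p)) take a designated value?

2

p=⊤: ⊥ ·
p=B: B ✓
p=⊥: ⊤ ✓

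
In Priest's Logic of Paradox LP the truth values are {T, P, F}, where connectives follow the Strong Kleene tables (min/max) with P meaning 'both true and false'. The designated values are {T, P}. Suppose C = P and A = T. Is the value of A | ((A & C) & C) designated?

A & C = T & P = P
(A & C) & C = P & P = P
A | ((A & C) & C) = T | P = T
T ∈ {T, P}.

Yes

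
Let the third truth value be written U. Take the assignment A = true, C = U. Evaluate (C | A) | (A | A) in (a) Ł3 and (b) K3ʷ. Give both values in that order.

In Ł3: C | A = U | true = true
A | A = true | true = true
(C | A) | (A | A) = true | true = true
In K3ʷ: C | A = U | true = U
A | A = true | true = true
(C | A) | (A | A) = U | true = U
They differ because Ł3 and K3ʷ treat U differently under the binary connectives.

true; U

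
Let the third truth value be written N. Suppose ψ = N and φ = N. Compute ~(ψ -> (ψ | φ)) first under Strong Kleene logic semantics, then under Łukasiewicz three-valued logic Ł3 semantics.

In Strong Kleene logic: ψ | φ = N | N = N
ψ -> (ψ | φ) = N -> N = N  [~N | N]
~(ψ -> (ψ | φ)) = ~N = N
In Łukasiewicz three-valued logic Ł3: ψ | φ = N | N = N
ψ -> (ψ | φ) = N -> N = ⊤
~(ψ -> (ψ | φ)) = ~⊤ = ⊥
They differ because Strong Kleene logic and Łukasiewicz three-valued logic Ł3 treat N differently under implication.

N; ⊥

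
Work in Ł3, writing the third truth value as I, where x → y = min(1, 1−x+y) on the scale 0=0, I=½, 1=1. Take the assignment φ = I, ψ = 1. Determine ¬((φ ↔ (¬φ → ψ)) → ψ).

¬φ = ¬I = I
¬φ → ψ = I → 1 = 1
φ ↔ (¬φ → ψ) = I ↔ 1 = I
(φ ↔ (¬φ → ψ)) → ψ = I → 1 = 1
¬((φ ↔ (¬φ → ψ)) → ψ) = ¬1 = 0

0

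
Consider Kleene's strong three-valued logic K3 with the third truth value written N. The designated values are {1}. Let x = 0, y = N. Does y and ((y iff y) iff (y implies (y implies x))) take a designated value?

y iff y = N iff N = N
y implies x = N implies 0 = N
y implies (y implies x) = N implies N = N
(y iff y) iff (y implies (y implies x)) = N iff N = N
y and ((y iff y) iff (y implies (y implies x))) = N and N = N
N ∉ {1}.

No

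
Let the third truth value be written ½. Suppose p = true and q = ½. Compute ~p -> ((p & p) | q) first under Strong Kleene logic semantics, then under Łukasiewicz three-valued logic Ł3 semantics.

true; true

In Strong Kleene logic: ~p = ~true = false
p & p = true & true = true
(p & p) | q = true | ½ = true
~p -> ((p & p) | q) = false -> true = true
In Łukasiewicz three-valued logic Ł3: ~p = ~true = false
p & p = true & true = true
(p & p) | q = true | ½ = true
~p -> ((p & p) | q) = false -> true = true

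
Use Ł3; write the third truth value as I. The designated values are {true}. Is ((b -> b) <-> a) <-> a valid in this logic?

Yes

Every assignment of b, a over {true, I, false} gives a value in {true}.
In particular, with b=I, a=I: ((b -> b) <-> a) <-> a = true.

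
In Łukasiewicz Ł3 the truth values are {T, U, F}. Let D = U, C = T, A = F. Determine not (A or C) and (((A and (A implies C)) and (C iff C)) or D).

F

A or C = F or T = T
not (A or C) = not T = F
A implies C = F implies T = T
A and (A implies C) = F and T = F
C iff C = T iff T = T
(A and (A implies C)) and (C iff C) = F and T = F
((A and (A implies C)) and (C iff C)) or D = F or U = U
not (A or C) and (((A and (A implies C)) and (C iff C)) or D) = F and U = F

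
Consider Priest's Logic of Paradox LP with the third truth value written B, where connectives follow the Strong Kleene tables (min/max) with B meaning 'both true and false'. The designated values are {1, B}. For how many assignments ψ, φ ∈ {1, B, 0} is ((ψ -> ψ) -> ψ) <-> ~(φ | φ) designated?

7

Of the 9 assignments, 7 give a value in {1, B}.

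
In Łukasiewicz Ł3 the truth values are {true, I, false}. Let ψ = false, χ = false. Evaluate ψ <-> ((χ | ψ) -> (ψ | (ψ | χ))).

χ | ψ = false | false = false
ψ | χ = false | false = false
ψ | (ψ | χ) = false | false = false
(χ | ψ) -> (ψ | (ψ | χ)) = false -> false = true
ψ <-> ((χ | ψ) -> (ψ | (ψ | χ))) = false <-> true = false

false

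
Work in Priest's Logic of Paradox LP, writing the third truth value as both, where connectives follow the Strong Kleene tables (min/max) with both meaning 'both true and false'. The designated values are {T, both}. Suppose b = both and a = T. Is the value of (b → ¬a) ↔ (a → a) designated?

Yes

¬a = ¬T = F
b → ¬a = both → F = both  [¬both ∨ F]
a → a = T → T = T
(b → ¬a) ↔ (a → a) = both ↔ T = both
both ∈ {T, both}.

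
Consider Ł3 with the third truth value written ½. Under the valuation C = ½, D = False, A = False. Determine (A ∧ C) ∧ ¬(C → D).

A ∧ C = False ∧ ½ = False
C → D = ½ → False = ½
¬(C → D) = ¬½ = ½
(A ∧ C) ∧ ¬(C → D) = False ∧ ½ = False

False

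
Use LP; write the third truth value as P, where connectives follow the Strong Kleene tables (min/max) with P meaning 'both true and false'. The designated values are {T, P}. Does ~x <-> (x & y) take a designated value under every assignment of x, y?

No

Countermodel: x=T, y=T gives F, which is not designated.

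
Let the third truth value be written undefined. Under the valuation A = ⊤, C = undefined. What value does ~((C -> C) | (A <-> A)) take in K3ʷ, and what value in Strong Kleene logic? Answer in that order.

In K3ʷ: C -> C = undefined -> undefined = undefined  [any arg is the third value ⇒ result is the third value]
A <-> A = ⊤ <-> ⊤ = ⊤
(C -> C) | (A <-> A) = undefined | ⊤ = undefined
~((C -> C) | (A <-> A)) = ~undefined = undefined
In Strong Kleene logic: C -> C = undefined -> undefined = undefined  [~undefined | undefined]
A <-> A = ⊤ <-> ⊤ = ⊤
(C -> C) | (A <-> A) = undefined | ⊤ = ⊤
~((C -> C) | (A <-> A)) = ~⊤ = ⊥
They differ because K3ʷ and Strong Kleene logic treat undefined differently under the binary connectives.

undefined; ⊥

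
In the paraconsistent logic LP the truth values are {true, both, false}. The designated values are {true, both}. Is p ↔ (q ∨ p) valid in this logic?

Countermodel: p=false, q=true gives false, which is not designated.

No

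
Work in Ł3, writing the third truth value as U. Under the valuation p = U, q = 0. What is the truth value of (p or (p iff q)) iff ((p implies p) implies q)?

p iff q = U iff 0 = U  [1 − |½−0|]
p or (p iff q) = U or U = U
p implies p = U implies U = 1
(p implies p) implies q = 1 implies 0 = 0
(p or (p iff q)) iff ((p implies p) implies q) = U iff 0 = U

U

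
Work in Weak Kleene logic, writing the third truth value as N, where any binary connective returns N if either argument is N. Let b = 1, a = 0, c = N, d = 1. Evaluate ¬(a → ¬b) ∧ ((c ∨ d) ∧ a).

¬b = ¬1 = 0
a → ¬b = 0 → 0 = 1
¬(a → ¬b) = ¬1 = 0
c ∨ d = N ∨ 1 = N
(c ∨ d) ∧ a = N ∧ 0 = N
¬(a → ¬b) ∧ ((c ∨ d) ∧ a) = 0 ∧ N = N

N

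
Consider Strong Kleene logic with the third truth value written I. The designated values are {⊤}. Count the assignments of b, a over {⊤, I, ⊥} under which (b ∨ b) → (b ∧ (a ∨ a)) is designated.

Designated under: (b=⊤, a=⊤); (b=⊥, a=⊤); (b=⊥, a=I); (b=⊥, a=⊥).

4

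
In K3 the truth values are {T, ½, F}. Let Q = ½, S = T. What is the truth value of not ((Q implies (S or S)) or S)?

S or S = T or T = T
Q implies (S or S) = ½ implies T = T  [not ½ or T]
(Q implies (S or S)) or S = T or T = T
not ((Q implies (S or S)) or S) = not T = F

F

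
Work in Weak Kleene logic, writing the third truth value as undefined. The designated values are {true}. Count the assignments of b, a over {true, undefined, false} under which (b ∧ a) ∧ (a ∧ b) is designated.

1

Designated under: (b=true, a=true).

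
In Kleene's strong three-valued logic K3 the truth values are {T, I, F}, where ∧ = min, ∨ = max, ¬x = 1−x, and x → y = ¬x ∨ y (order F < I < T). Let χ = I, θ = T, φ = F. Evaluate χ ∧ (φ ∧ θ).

F

φ ∧ θ = F ∧ T = F
χ ∧ (φ ∧ θ) = I ∧ F = F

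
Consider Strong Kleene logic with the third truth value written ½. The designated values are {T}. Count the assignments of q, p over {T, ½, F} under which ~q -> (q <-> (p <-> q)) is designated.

4

Designated under: (q=T, p=T); (q=T, p=½); (q=T, p=F); (q=F, p=T).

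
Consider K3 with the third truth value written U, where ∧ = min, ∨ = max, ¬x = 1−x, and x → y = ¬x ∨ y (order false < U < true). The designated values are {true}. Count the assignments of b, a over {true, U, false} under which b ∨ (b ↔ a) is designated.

4

Designated under: (b=true, a=true); (b=true, a=U); (b=true, a=false); (b=false, a=false).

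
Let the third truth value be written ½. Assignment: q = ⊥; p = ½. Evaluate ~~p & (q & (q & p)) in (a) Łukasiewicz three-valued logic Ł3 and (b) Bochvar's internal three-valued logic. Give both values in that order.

In Łukasiewicz three-valued logic Ł3: ~p = ~½ = ½
~~p = ~½ = ½
q & p = ⊥ & ½ = ⊥
q & (q & p) = ⊥ & ⊥ = ⊥
~~p & (q & (q & p)) = ½ & ⊥ = ⊥
In Bochvar's internal three-valued logic: ~p = ~½ = ½
~~p = ~½ = ½
q & p = ⊥ & ½ = ½
q & (q & p) = ⊥ & ½ = ½
~~p & (q & (q & p)) = ½ & ½ = ½
They differ because Łukasiewicz three-valued logic Ł3 and Bochvar's internal three-valued logic treat ½ differently under the binary connectives.

⊥; ½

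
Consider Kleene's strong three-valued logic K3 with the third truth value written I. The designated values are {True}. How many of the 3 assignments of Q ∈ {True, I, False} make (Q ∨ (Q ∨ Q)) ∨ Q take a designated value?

Q=True: True ✓
Q=I: I ·
Q=False: False ·

1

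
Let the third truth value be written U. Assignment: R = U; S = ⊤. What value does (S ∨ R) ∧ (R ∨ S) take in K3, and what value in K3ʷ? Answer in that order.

In K3: S ∨ R = ⊤ ∨ U = ⊤
R ∨ S = U ∨ ⊤ = ⊤
(S ∨ R) ∧ (R ∨ S) = ⊤ ∧ ⊤ = ⊤
In K3ʷ: S ∨ R = ⊤ ∨ U = U
R ∨ S = U ∨ ⊤ = U
(S ∨ R) ∧ (R ∨ S) = U ∧ U = U
They differ because K3 and K3ʷ treat U differently under the binary connectives.

⊤; U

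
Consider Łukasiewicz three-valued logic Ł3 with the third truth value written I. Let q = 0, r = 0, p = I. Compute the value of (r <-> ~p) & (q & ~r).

0

~p = ~I = I
r <-> ~p = 0 <-> I = I  [1 − |0−½|]
~r = ~0 = 1
q & ~r = 0 & 1 = 0
(r <-> ~p) & (q & ~r) = I & 0 = 0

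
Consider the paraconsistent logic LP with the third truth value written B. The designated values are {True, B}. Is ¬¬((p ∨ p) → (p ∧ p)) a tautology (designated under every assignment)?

Every assignment of p over {True, B, False} gives a value in {True, B}.
In particular, with p=B: ¬¬((p ∨ p) → (p ∧ p)) = B.

Yes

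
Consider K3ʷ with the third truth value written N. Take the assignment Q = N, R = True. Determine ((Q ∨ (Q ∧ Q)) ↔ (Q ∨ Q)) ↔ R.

Q ∧ Q = N ∧ N = N
Q ∨ (Q ∧ Q) = N ∨ N = N
Q ∨ Q = N ∨ N = N
(Q ∨ (Q ∧ Q)) ↔ (Q ∨ Q) = N ↔ N = N
((Q ∨ (Q ∧ Q)) ↔ (Q ∨ Q)) ↔ R = N ↔ True = N

N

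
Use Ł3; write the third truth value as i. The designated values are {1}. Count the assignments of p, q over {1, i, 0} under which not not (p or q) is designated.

5

Of the 9 assignments, 5 give a value in {1}.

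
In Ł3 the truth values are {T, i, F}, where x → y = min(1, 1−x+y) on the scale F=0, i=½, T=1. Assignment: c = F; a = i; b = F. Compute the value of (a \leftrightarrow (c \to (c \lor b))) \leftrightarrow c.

i

c \lor b = F \lor F = F
c \to (c \lor b) = F \to F = T
a \leftrightarrow (c \to (c \lor b)) = i \leftrightarrow T = i
(a \leftrightarrow (c \to (c \lor b))) \leftrightarrow c = i \leftrightarrow F = i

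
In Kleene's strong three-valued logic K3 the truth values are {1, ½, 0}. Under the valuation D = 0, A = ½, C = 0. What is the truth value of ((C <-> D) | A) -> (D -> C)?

C <-> D = 0 <-> 0 = 1
(C <-> D) | A = 1 | ½ = 1
D -> C = 0 -> 0 = 1
((C <-> D) | A) -> (D -> C) = 1 -> 1 = 1

1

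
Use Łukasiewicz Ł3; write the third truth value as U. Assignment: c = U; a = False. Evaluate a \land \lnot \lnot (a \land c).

False

a \land c = False \land U = False
\lnot (a \land c) = \lnot False = True
\lnot \lnot (a \land c) = \lnot True = False
a \land \lnot \lnot (a \land c) = False \land False = False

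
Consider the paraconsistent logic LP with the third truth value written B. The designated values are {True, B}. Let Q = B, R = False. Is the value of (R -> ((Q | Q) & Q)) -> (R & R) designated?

Q | Q = B | B = B
(Q | Q) & Q = B & B = B
R -> ((Q | Q) & Q) = False -> B = True  [~False | B]
R & R = False & False = False
(R -> ((Q | Q) & Q)) -> (R & R) = True -> False = False
False ∉ {True, B}.

No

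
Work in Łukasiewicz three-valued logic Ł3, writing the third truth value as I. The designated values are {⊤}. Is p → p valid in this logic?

Yes

Every assignment of p over {⊤, I, ⊥} gives a value in {⊤}.
In particular, with p=I: p → p = ⊤.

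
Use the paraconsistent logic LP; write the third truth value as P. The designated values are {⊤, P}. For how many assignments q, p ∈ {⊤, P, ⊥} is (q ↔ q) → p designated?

Of the 9 assignments, 7 give a value in {⊤, P}.

7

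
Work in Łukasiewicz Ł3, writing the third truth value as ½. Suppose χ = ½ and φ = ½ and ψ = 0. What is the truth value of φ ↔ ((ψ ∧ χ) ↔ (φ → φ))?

½

ψ ∧ χ = 0 ∧ ½ = 0
φ → φ = ½ → ½ = 1
(ψ ∧ χ) ↔ (φ → φ) = 0 ↔ 1 = 0
φ ↔ ((ψ ∧ χ) ↔ (φ → φ)) = ½ ↔ 0 = ½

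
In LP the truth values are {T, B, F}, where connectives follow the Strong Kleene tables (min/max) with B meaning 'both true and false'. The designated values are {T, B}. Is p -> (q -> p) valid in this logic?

Every assignment of p, q over {T, B, F} gives a value in {T, B}.
In particular, with p=B, q=B: p -> (q -> p) = B.

Yes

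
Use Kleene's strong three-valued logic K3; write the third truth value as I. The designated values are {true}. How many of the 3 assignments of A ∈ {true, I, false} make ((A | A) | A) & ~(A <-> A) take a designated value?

0

A=true: false ·
A=I: I ·
A=false: false ·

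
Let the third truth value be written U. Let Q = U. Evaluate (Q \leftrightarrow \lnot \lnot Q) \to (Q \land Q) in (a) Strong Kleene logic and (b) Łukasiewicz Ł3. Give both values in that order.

U; U

In Strong Kleene logic: \lnot Q = \lnot U = U
\lnot \lnot Q = \lnot U = U
Q \leftrightarrow \lnot \lnot Q = U \leftrightarrow U = U
Q \land Q = U \land U = U
(Q \leftrightarrow \lnot \lnot Q) \to (Q \land Q) = U \to U = U  [\lnot U \lor U]
In Łukasiewicz Ł3: \lnot Q = \lnot U = U
\lnot \lnot Q = \lnot U = U
Q \leftrightarrow \lnot \lnot Q = U \leftrightarrow U = ⊤  [1 − |½−½|]
Q \land Q = U \land U = U
(Q \leftrightarrow \lnot \lnot Q) \to (Q \land Q) = ⊤ \to U = U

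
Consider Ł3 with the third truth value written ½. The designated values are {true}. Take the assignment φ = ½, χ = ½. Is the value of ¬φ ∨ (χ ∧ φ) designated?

No

¬φ = ¬½ = ½
χ ∧ φ = ½ ∧ ½ = ½
¬φ ∨ (χ ∧ φ) = ½ ∨ ½ = ½
½ ∉ {true}.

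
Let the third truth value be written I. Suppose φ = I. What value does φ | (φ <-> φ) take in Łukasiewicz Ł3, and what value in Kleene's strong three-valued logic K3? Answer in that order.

In Łukasiewicz Ł3: φ <-> φ = I <-> I = true  [1 − |½−½|]
φ | (φ <-> φ) = I | true = true
In Kleene's strong three-valued logic K3: φ <-> φ = I <-> I = I
φ | (φ <-> φ) = I | I = I
They differ because Łukasiewicz Ł3 and Kleene's strong three-valued logic K3 treat I differently under implication.

true; I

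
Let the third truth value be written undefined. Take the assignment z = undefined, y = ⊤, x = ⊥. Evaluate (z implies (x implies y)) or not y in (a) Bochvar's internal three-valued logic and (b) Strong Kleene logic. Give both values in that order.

In Bochvar's internal three-valued logic: x implies y = ⊥ implies ⊤ = ⊤
z implies (x implies y) = undefined implies ⊤ = undefined
not y = not ⊤ = ⊥
(z implies (x implies y)) or not y = undefined or ⊥ = undefined
In Strong Kleene logic: x implies y = ⊥ implies ⊤ = ⊤
z implies (x implies y) = undefined implies ⊤ = ⊤  [not undefined or ⊤]
not y = not ⊤ = ⊥
(z implies (x implies y)) or not y = ⊤ or ⊥ = ⊤
They differ because Bochvar's internal three-valued logic and Strong Kleene logic treat undefined differently under the binary connectives.

undefined; ⊤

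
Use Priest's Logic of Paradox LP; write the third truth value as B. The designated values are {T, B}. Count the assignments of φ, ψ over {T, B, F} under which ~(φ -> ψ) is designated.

Designated under: (φ=T, ψ=B); (φ=T, ψ=F); (φ=B, ψ=B); (φ=B, ψ=F).

4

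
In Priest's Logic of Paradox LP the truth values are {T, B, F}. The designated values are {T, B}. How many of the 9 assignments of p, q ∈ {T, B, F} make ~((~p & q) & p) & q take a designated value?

Of the 9 assignments, 6 give a value in {T, B}.

6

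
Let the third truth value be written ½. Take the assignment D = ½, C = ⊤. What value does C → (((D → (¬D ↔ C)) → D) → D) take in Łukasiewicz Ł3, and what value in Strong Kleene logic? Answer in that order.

In Łukasiewicz Ł3: ¬D = ¬½ = ½
¬D ↔ C = ½ ↔ ⊤ = ½
D → (¬D ↔ C) = ½ → ½ = ⊤
(D → (¬D ↔ C)) → D = ⊤ → ½ = ½
((D → (¬D ↔ C)) → D) → D = ½ → ½ = ⊤
C → (((D → (¬D ↔ C)) → D) → D) = ⊤ → ⊤ = ⊤
In Strong Kleene logic: ¬D = ¬½ = ½
¬D ↔ C = ½ ↔ ⊤ = ½
D → (¬D ↔ C) = ½ → ½ = ½  [¬½ ∨ ½]
(D → (¬D ↔ C)) → D = ½ → ½ = ½
((D → (¬D ↔ C)) → D) → D = ½ → ½ = ½
C → (((D → (¬D ↔ C)) → D) → D) = ⊤ → ½ = ½
They differ because Łukasiewicz Ł3 and Strong Kleene logic treat ½ differently under implication.

⊤; ½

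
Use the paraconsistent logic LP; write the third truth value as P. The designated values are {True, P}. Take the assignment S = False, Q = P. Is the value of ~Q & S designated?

~Q = ~P = P
~Q & S = P & False = False
False ∉ {True, P}.

No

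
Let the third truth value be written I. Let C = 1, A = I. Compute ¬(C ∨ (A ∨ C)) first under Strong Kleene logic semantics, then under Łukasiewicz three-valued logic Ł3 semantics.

In Strong Kleene logic: A ∨ C = I ∨ 1 = 1
C ∨ (A ∨ C) = 1 ∨ 1 = 1
¬(C ∨ (A ∨ C)) = ¬1 = 0
In Łukasiewicz three-valued logic Ł3: A ∨ C = I ∨ 1 = 1
C ∨ (A ∨ C) = 1 ∨ 1 = 1
¬(C ∨ (A ∨ C)) = ¬1 = 0

0; 0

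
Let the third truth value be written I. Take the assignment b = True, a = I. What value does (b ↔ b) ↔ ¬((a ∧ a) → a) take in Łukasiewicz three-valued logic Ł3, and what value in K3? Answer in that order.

False; I

In Łukasiewicz three-valued logic Ł3: b ↔ b = True ↔ True = True
a ∧ a = I ∧ I = I
(a ∧ a) → a = I → I = True
¬((a ∧ a) → a) = ¬True = False
(b ↔ b) ↔ ¬((a ∧ a) → a) = True ↔ False = False
In K3: b ↔ b = True ↔ True = True
a ∧ a = I ∧ I = I
(a ∧ a) → a = I → I = I  [¬I ∨ I]
¬((a ∧ a) → a) = ¬I = I
(b ↔ b) ↔ ¬((a ∧ a) → a) = True ↔ I = I
They differ because Łukasiewicz three-valued logic Ł3 and K3 treat I differently under implication.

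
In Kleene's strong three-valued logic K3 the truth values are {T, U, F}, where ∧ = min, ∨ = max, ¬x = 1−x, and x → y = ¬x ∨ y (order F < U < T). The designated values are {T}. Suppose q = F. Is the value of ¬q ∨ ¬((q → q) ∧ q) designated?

Yes

¬q = ¬F = T
q → q = F → F = T
(q → q) ∧ q = T ∧ F = F
¬((q → q) ∧ q) = ¬F = T
¬q ∨ ¬((q → q) ∧ q) = T ∨ T = T
T ∈ {T}.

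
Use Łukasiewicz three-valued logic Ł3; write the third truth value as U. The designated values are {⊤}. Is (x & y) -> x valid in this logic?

Every assignment of x, y over {⊤, U, ⊥} gives a value in {⊤}.
In particular, with x=U, y=U: (x & y) -> x = ⊤.

Yes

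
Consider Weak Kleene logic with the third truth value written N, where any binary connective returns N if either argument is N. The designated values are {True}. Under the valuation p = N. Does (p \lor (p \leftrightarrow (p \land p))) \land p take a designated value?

No

p \land p = N \land N = N
p \leftrightarrow (p \land p) = N \leftrightarrow N = N
p \lor (p \leftrightarrow (p \land p)) = N \lor N = N
(p \lor (p \leftrightarrow (p \land p))) \land p = N \land N = N
N ∉ {True}.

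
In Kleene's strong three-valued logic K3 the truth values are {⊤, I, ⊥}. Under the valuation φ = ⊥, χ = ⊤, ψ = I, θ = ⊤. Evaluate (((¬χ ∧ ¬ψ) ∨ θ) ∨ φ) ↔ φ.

¬χ = ¬⊤ = ⊥
¬ψ = ¬I = I
¬χ ∧ ¬ψ = ⊥ ∧ I = ⊥
(¬χ ∧ ¬ψ) ∨ θ = ⊥ ∨ ⊤ = ⊤
((¬χ ∧ ¬ψ) ∨ θ) ∨ φ = ⊤ ∨ ⊥ = ⊤
(((¬χ ∧ ¬ψ) ∨ θ) ∨ φ) ↔ φ = ⊤ ↔ ⊥ = ⊥

⊥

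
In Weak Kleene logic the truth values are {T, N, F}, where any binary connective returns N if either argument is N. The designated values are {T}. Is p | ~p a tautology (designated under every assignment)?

No

Countermodel: p=N gives N, which is not designated.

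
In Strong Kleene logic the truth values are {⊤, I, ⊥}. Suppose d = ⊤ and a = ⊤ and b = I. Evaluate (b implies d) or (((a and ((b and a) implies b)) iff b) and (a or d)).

b implies d = I implies ⊤ = ⊤
b and a = I and ⊤ = I
(b and a) implies b = I implies I = I
a and ((b and a) implies b) = ⊤ and I = I
(a and ((b and a) implies b)) iff b = I iff I = I
a or d = ⊤ or ⊤ = ⊤
((a and ((b and a) implies b)) iff b) and (a or d) = I and ⊤ = I
(b implies d) or (((a and ((b and a) implies b)) iff b) and (a or d)) = ⊤ or I = ⊤

⊤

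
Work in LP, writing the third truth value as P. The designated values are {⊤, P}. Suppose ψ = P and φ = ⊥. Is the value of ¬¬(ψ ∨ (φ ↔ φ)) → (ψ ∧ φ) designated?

φ ↔ φ = ⊥ ↔ ⊥ = ⊤
ψ ∨ (φ ↔ φ) = P ∨ ⊤ = ⊤
¬(ψ ∨ (φ ↔ φ)) = ¬⊤ = ⊥
¬¬(ψ ∨ (φ ↔ φ)) = ¬⊥ = ⊤
ψ ∧ φ = P ∧ ⊥ = ⊥
¬¬(ψ ∨ (φ ↔ φ)) → (ψ ∧ φ) = ⊤ → ⊥ = ⊥
⊥ ∉ {⊤, P}.

No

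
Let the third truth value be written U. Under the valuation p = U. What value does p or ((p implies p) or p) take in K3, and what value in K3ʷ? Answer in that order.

U; U

In K3: p implies p = U implies U = U
(p implies p) or p = U or U = U
p or ((p implies p) or p) = U or U = U
In K3ʷ: p implies p = U implies U = U  [any arg is the third value ⇒ result is the third value]
(p implies p) or p = U or U = U
p or ((p implies p) or p) = U or U = U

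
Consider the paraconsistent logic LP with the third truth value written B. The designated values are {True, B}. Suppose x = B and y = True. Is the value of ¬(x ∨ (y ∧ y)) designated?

y ∧ y = True ∧ True = True
x ∨ (y ∧ y) = B ∨ True = True
¬(x ∨ (y ∧ y)) = ¬True = False
False ∉ {True, B}.

No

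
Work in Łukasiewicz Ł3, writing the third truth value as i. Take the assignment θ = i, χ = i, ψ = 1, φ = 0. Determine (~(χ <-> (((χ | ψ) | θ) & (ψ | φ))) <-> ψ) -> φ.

χ | ψ = i | 1 = 1
(χ | ψ) | θ = 1 | i = 1
ψ | φ = 1 | 0 = 1
((χ | ψ) | θ) & (ψ | φ) = 1 & 1 = 1
χ <-> (((χ | ψ) | θ) & (ψ | φ)) = i <-> 1 = i  [1 − |½−1|]
~(χ <-> (((χ | ψ) | θ) & (ψ | φ))) = ~i = i
~(χ <-> (((χ | ψ) | θ) & (ψ | φ))) <-> ψ = i <-> 1 = i
(~(χ <-> (((χ | ψ) | θ) & (ψ | φ))) <-> ψ) -> φ = i -> 0 = i

i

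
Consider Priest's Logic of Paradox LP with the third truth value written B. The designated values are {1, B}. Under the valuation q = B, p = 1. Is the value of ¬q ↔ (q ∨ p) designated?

¬q = ¬B = B
q ∨ p = B ∨ 1 = 1
¬q ↔ (q ∨ p) = B ↔ 1 = B
B ∈ {1, B}.

Yes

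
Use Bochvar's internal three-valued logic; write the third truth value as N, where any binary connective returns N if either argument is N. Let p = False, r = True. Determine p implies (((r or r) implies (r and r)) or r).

r or r = True or True = True
r and r = True and True = True
(r or r) implies (r and r) = True implies True = True
((r or r) implies (r and r)) or r = True or True = True
p implies (((r or r) implies (r and r)) or r) = False implies True = True

True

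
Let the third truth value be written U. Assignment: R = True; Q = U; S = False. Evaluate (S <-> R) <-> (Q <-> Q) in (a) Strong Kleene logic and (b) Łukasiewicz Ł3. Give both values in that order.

In Strong Kleene logic: S <-> R = False <-> True = False
Q <-> Q = U <-> U = U
(S <-> R) <-> (Q <-> Q) = False <-> U = U
In Łukasiewicz Ł3: S <-> R = False <-> True = False
Q <-> Q = U <-> U = True  [1 − |½−½|]
(S <-> R) <-> (Q <-> Q) = False <-> True = False
They differ because Strong Kleene logic and Łukasiewicz Ł3 treat U differently under implication.

U; False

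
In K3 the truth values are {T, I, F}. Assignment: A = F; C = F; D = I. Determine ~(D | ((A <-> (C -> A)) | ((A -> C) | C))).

F

C -> A = F -> F = T
A <-> (C -> A) = F <-> T = F
A -> C = F -> F = T
(A -> C) | C = T | F = T
(A <-> (C -> A)) | ((A -> C) | C) = F | T = T
D | ((A <-> (C -> A)) | ((A -> C) | C)) = I | T = T
~(D | ((A <-> (C -> A)) | ((A -> C) | C))) = ~T = F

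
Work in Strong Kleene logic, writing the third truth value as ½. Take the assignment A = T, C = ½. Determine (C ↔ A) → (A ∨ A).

T

C ↔ A = ½ ↔ T = ½
A ∨ A = T ∨ T = T
(C ↔ A) → (A ∨ A) = ½ → T = T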